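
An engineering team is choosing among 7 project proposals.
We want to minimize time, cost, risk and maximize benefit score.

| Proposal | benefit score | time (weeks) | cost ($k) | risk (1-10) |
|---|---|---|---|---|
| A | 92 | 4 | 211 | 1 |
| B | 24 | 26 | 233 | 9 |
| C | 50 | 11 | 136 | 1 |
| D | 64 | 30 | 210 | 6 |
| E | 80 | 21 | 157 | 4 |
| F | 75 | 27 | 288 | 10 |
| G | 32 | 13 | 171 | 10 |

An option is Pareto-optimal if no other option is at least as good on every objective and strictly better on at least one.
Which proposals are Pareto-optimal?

A, C, E

A: not dominated (best benefit score).
B: dominated by A (benefit score 92≥24, time 4≤26, cost 211≤233, risk 1≤9).
C: not dominated (best cost).
D: dominated by E (benefit score 80≥64, time 21≤30, cost 157≤210, risk 4≤6).
E: not dominated.
F: dominated by A (benefit score 92≥75, time 4≤27, cost 211≤288, risk 1≤10).
G: dominated by C (benefit score 50≥32, time 11≤13, cost 136≤171, risk 1≤10).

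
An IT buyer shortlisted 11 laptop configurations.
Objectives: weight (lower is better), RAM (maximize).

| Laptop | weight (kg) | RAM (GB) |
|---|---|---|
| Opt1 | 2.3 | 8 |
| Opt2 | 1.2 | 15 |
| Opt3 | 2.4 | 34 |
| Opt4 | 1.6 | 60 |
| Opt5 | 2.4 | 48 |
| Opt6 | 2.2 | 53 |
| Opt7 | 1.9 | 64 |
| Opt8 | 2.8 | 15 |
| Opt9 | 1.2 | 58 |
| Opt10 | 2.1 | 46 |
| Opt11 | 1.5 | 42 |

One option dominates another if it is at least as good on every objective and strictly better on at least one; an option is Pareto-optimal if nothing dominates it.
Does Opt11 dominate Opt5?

No

Opt11 vs Opt5: Opt11 is worse on RAM (42 vs 48), so it does not dominate Opt5.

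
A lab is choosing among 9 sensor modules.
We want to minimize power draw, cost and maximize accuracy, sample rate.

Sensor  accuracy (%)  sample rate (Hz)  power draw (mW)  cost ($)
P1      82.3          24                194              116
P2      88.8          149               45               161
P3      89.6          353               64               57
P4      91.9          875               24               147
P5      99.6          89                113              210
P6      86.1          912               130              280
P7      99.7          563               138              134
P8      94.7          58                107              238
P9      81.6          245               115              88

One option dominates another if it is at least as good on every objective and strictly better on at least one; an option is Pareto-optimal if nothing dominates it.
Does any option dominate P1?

Yes

P3 vs P1: accuracy 89.6≥82.3, sample rate 353≥24, power draw 64≤194, cost 57≤116 — P3 is at least as good on every objective and strictly better on at least one, so P3 dominates P1.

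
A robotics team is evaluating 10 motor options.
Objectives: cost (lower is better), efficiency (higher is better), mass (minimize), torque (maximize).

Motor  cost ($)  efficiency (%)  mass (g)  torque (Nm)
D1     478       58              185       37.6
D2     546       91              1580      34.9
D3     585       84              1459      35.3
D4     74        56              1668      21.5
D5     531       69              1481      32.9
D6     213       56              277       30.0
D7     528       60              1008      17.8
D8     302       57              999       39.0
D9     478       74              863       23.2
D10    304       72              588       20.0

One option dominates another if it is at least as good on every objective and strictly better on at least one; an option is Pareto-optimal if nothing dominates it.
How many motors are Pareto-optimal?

9

D1: not dominated (best mass).
D2: not dominated (best efficiency).
D3: not dominated.
D4: not dominated (best cost).
D5: not dominated.
D6: not dominated.
D7: dominated by D9 (cost 478≤528, efficiency 74≥60, mass 863≤1008, torque 23.2≥17.8).
D8: not dominated (best torque).
D9: not dominated.
D10: not dominated.
Pareto-optimal: D1, D2, D3, D4, D5, D6, D8, D9, D10 → 9.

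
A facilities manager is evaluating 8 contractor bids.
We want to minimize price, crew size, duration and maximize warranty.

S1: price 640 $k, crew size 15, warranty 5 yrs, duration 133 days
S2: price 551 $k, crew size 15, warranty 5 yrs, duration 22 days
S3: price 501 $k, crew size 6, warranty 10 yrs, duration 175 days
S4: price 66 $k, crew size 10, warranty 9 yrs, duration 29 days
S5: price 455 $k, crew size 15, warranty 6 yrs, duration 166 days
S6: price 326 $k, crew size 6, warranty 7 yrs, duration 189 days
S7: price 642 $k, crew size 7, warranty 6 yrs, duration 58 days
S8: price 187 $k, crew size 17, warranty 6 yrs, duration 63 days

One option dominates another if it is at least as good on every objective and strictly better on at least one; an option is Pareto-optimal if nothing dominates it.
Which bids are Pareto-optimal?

S1: dominated by S2 (price 551≤640, crew size 15≤15, warranty 5≥5, duration 22≤133).
S2: not dominated (best duration).
S3: not dominated (best warranty).
S4: not dominated (best price).
S5: dominated by S4 (price 66≤455, crew size 10≤15, warranty 9≥6, duration 29≤166).
S6: not dominated.
S7: not dominated.
S8: dominated by S4 (price 66≤187, crew size 10≤17, warranty 9≥6, duration 29≤63).

S2, S3, S4, S6, S7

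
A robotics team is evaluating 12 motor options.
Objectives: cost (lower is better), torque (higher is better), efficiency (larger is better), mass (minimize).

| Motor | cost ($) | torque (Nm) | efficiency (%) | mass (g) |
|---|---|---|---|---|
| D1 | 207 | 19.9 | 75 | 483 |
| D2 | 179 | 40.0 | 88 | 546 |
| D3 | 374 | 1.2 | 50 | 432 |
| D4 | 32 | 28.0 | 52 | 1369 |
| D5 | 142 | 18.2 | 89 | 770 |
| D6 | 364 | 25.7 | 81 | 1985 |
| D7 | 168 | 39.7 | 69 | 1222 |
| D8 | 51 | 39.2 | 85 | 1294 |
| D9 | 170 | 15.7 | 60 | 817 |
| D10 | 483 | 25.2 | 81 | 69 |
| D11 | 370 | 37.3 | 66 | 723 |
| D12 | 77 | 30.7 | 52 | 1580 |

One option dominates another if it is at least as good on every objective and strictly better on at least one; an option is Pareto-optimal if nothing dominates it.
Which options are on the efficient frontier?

D1: not dominated.
D2: not dominated (best torque).
D3: not dominated.
D4: not dominated (best cost).
D5: not dominated (best efficiency).
D6: dominated by D2 (cost 179≤364, torque 40.0≥25.7, efficiency 88≥81, mass 546≤1985).
D7: not dominated.
D8: not dominated.
D9: dominated by D5 (cost 142≤170, torque 18.2≥15.7, efficiency 89≥60, mass 770≤817).
D10: not dominated (best mass).
D11: dominated by D2 (cost 179≤370, torque 40.0≥37.3, efficiency 88≥66, mass 546≤723).
D12: dominated by D8 (cost 51≤77, torque 39.2≥30.7, efficiency 85≥52, mass 1294≤1580).

D1, D2, D3, D4, D5, D7, D8, D10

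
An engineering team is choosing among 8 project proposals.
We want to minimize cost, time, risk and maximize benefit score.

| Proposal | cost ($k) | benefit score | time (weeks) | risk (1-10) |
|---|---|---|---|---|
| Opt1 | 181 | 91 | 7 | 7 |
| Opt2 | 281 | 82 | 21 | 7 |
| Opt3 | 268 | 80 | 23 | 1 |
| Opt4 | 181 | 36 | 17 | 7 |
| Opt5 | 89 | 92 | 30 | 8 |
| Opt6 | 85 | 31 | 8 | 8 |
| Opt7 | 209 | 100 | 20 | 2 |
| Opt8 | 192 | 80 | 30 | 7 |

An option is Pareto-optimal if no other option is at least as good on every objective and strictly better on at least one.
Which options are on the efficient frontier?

Opt1: not dominated (best time).
Opt2: dominated by Opt1 (cost 181≤281, benefit score 91≥82, time 7≤21, risk 7≤7).
Opt3: not dominated (best risk).
Opt4: dominated by Opt1 (cost 181≤181, benefit score 91≥36, time 7≤17, risk 7≤7).
Opt5: not dominated.
Opt6: not dominated (best cost).
Opt7: not dominated (best benefit score).
Opt8: dominated by Opt1 (cost 181≤192, benefit score 91≥80, time 7≤30, risk 7≤7).

Opt1, Opt3, Opt5, Opt6, Opt7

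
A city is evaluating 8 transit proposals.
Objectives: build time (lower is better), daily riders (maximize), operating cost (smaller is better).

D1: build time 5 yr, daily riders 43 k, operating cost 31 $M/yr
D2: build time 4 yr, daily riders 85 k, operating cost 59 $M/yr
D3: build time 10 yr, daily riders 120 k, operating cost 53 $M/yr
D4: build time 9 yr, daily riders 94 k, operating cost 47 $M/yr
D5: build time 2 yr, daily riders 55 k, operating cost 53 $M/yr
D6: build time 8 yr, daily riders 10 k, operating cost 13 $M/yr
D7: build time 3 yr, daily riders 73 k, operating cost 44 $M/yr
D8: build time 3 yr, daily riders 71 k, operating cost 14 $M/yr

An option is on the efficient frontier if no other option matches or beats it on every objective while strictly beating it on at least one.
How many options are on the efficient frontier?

7

D1: dominated by D8 (build time 3≤5, daily riders 71≥43, operating cost 14≤31).
D2: not dominated.
D3: not dominated (best daily riders).
D4: not dominated.
D5: not dominated (best build time).
D6: not dominated (best operating cost).
D7: not dominated.
D8: not dominated.
Pareto-optimal: D2, D3, D4, D5, D6, D7, D8 → 7.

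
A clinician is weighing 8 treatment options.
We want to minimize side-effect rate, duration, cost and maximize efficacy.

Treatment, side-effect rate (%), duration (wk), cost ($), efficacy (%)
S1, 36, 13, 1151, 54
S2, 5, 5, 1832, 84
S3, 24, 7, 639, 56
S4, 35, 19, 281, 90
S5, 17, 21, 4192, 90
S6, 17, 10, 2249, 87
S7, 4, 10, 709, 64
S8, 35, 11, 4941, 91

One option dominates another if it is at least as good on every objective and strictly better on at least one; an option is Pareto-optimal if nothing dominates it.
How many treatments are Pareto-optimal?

7

S1: dominated by S3 (side-effect rate 24≤36, duration 7≤13, cost 639≤1151, efficacy 56≥54).
S2: not dominated (best duration).
S3: not dominated.
S4: not dominated (best cost).
S5: not dominated.
S6: not dominated.
S7: not dominated (best side-effect rate).
S8: not dominated (best efficacy).
Pareto-optimal: S2, S3, S4, S5, S6, S7, S8 → 7.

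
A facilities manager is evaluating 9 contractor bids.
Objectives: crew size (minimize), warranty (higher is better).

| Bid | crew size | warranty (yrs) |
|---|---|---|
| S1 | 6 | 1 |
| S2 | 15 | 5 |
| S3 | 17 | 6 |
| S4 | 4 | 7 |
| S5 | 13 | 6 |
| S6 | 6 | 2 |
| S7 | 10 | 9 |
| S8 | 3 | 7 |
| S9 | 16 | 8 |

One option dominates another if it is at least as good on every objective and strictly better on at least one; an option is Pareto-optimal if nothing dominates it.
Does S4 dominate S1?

Yes

S4 vs S1: crew size 4≤6, warranty 7≥1 — S4 is at least as good on every objective with at least one strict improvement.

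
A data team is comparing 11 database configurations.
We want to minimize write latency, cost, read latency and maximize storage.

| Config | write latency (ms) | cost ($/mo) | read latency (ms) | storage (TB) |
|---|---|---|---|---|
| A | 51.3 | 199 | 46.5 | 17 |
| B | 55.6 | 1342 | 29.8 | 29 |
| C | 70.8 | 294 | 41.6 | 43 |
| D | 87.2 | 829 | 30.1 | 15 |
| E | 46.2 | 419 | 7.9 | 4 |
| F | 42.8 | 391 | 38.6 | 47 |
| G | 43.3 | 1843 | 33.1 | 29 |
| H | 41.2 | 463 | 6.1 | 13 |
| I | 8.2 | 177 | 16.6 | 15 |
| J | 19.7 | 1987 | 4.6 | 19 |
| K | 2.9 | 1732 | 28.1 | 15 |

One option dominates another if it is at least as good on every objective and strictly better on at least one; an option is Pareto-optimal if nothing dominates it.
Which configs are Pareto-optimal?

A: not dominated.
B: not dominated.
C: not dominated.
D: dominated by I (write latency 8.2≤87.2, cost 177≤829, read latency 16.6≤30.1, storage 15≥15).
E: not dominated.
F: not dominated (best storage).
G: not dominated.
H: not dominated.
I: not dominated (best cost).
J: not dominated (best read latency).
K: not dominated (best write latency).

A, B, C, E, F, G, H, I, J, K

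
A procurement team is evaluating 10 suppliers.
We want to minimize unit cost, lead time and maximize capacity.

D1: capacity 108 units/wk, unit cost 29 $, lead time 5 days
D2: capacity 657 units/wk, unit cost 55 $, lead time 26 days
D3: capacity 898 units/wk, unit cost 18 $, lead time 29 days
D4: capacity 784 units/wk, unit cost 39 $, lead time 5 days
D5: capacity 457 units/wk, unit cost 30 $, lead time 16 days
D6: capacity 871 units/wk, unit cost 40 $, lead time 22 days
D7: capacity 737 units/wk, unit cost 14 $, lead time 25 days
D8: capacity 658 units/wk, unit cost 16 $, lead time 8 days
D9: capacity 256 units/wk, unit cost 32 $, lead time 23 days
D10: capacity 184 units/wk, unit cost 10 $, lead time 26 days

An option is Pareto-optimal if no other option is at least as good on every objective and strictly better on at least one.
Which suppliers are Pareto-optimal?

D1: not dominated.
D2: dominated by D4 (capacity 784≥657, unit cost 39≤55, lead time 5≤26).
D3: not dominated (best capacity).
D4: not dominated.
D5: dominated by D8 (capacity 658≥457, unit cost 16≤30, lead time 8≤16).
D6: not dominated.
D7: not dominated.
D8: not dominated.
D9: dominated by D5 (capacity 457≥256, unit cost 30≤32, lead time 16≤23).
D10: not dominated (best unit cost).

D1, D3, D4, D6, D7, D8, D10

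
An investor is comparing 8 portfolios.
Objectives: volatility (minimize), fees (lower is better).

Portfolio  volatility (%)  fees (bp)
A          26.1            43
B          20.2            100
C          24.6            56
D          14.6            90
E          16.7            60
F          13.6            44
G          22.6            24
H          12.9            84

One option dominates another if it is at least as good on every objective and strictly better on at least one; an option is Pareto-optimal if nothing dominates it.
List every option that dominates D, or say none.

F, H

F: volatility 13.6≤14.6, fees 44≤90 — dominates D.
H: volatility 12.9≤14.6, fees 84≤90 — dominates D.
Others (A, B, C, E, G) are each worse than D on at least one objective.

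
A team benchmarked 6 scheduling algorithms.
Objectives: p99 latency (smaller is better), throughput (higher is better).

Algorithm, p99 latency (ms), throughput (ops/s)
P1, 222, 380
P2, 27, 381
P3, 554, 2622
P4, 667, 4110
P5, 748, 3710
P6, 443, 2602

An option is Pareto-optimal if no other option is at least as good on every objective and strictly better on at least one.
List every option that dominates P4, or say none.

none

P1: worse on throughput (380 vs 4110).
P2: worse on throughput (381 vs 4110).
P3: worse on throughput (2622 vs 4110).
P5: worse on p99 latency (748 vs 667).
P6: worse on throughput (2602 vs 4110).
No option dominates P4.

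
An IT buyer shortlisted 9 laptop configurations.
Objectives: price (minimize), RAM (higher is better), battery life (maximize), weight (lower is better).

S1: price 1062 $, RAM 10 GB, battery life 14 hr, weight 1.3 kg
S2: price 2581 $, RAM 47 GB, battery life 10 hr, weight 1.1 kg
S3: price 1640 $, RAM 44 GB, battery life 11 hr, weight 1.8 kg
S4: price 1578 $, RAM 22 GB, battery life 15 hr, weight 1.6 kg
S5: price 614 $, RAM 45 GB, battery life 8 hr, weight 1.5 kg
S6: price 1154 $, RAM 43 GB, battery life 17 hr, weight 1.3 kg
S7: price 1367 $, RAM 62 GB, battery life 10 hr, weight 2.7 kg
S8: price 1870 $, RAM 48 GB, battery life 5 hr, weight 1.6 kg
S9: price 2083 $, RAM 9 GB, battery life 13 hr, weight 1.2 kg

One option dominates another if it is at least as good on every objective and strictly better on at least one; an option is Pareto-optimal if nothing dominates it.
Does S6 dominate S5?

S6 vs S5: S6 is worse on price (1154 vs 614), so it does not dominate S5.

No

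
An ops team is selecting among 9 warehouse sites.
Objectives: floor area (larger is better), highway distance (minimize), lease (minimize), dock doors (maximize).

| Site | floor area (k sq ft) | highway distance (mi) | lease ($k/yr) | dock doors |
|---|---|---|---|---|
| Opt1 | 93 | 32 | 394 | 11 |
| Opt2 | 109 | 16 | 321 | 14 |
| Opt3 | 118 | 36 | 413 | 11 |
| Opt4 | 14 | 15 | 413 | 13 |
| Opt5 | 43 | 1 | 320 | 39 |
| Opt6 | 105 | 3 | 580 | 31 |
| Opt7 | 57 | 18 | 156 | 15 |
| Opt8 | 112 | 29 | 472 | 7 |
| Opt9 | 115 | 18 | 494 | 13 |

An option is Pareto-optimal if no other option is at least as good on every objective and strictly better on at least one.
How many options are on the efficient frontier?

7

Opt1: dominated by Opt2 (floor area 109≥93, highway distance 16≤32, lease 321≤394, dock doors 14≥11).
Opt2: not dominated.
Opt3: not dominated (best floor area).
Opt4: dominated by Opt5 (floor area 43≥14, highway distance 1≤15, lease 320≤413, dock doors 39≥13).
Opt5: not dominated (best highway distance).
Opt6: not dominated.
Opt7: not dominated (best lease).
Opt8: not dominated.
Opt9: not dominated.
Pareto-optimal: Opt2, Opt3, Opt5, Opt6, Opt7, Opt8, Opt9 → 7.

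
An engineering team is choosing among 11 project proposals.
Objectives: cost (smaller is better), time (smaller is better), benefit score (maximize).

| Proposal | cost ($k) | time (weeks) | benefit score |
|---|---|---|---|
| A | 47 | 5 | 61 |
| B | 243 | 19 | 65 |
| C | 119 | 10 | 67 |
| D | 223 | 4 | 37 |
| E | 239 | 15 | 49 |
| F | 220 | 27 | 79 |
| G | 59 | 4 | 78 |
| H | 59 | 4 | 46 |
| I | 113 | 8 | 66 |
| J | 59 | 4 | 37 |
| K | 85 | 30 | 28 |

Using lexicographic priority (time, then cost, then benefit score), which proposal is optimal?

G

First minimize time: best is 4, kept {D, G, H, J}.
Then minimize cost: best is 59, kept {G, H, J}.
Then maximize benefit score: best is 78, kept {G}.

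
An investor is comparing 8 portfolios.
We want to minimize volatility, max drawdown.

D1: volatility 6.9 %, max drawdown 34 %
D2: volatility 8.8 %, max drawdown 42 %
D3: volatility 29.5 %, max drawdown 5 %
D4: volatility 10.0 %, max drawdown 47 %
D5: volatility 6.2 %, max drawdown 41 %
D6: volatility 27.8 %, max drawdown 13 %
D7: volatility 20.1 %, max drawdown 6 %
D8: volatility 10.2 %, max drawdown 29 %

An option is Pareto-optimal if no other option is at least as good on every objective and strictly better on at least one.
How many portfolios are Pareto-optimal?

5

D1: not dominated.
D2: dominated by D1 (volatility 6.9≤8.8, max drawdown 34≤42).
D3: not dominated (best max drawdown).
D4: dominated by D1 (volatility 6.9≤10.0, max drawdown 34≤47).
D5: not dominated (best volatility).
D6: dominated by D7 (volatility 20.1≤27.8, max drawdown 6≤13).
D7: not dominated.
D8: not dominated.
Pareto-optimal: D1, D3, D5, D7, D8 → 5.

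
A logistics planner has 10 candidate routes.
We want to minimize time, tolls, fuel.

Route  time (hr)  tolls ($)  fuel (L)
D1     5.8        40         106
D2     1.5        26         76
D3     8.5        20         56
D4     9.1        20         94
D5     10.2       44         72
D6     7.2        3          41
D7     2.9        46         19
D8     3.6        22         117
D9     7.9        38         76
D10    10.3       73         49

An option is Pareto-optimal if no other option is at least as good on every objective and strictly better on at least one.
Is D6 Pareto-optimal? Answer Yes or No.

D1: worse on tolls (40 vs 3).
D2: worse on tolls (26 vs 3).
D3: worse on time (8.5 vs 7.2).
D4: worse on time (9.1 vs 7.2).
D5: worse on time (10.2 vs 7.2).
D7: worse on tolls (46 vs 3).
D8: worse on tolls (22 vs 3).
D9: worse on time (7.9 vs 7.2).
D10: worse on time (10.3 vs 7.2).
No option is at least as good as D6 on every objective and strictly better on one.

Yes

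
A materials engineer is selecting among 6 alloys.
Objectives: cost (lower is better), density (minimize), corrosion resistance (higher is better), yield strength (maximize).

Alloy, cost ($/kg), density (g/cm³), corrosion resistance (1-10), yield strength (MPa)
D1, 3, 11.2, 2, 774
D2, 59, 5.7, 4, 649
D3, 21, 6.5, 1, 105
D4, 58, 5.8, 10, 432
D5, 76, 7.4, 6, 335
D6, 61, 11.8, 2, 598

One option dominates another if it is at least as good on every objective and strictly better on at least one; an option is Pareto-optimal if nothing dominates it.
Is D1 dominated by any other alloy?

D2: worse on cost (59 vs 3).
D3: worse on cost (21 vs 3).
D4: worse on cost (58 vs 3).
D5: worse on cost (76 vs 3).
D6: worse on cost (61 vs 3).
No option is at least as good as D1 on every objective and strictly better on one.

No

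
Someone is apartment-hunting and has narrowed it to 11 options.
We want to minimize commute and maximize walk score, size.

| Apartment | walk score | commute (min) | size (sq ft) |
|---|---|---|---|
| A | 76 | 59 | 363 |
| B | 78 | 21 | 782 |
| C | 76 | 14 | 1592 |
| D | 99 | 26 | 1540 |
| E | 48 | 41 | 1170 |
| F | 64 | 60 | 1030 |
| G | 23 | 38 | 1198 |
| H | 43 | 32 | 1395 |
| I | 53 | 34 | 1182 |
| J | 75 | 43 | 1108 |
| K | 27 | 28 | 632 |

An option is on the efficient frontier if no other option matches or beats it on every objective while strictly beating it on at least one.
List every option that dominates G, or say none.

C, D, H

C: walk score 76≥23, commute 14≤38, size 1592≥1198 — dominates G.
D: walk score 99≥23, commute 26≤38, size 1540≥1198 — dominates G.
H: walk score 43≥23, commute 32≤38, size 1395≥1198 — dominates G.
Others (A, B, E, F, I, J, K) are each worse than G on at least one objective.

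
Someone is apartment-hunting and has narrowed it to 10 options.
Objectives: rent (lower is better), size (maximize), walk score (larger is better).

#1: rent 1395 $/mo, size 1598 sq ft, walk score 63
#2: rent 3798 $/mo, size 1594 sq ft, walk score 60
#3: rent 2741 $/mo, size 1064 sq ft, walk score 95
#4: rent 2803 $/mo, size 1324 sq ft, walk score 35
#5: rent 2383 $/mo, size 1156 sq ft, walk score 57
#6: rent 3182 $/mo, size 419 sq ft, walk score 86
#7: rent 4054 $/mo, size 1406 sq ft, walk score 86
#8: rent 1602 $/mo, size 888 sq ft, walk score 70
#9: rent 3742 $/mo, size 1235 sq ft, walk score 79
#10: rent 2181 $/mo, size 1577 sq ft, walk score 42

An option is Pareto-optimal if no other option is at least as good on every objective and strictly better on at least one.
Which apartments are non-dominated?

#1, #3, #7, #8, #9

#1: not dominated (best rent).
#2: dominated by #1 (rent 1395≤3798, size 1598≥1594, walk score 63≥60).
#3: not dominated (best walk score).
#4: dominated by #1 (rent 1395≤2803, size 1598≥1324, walk score 63≥35).
#5: dominated by #1 (rent 1395≤2383, size 1598≥1156, walk score 63≥57).
#6: dominated by #3 (rent 2741≤3182, size 1064≥419, walk score 95≥86).
#7: not dominated.
#8: not dominated.
#9: not dominated.
#10: dominated by #1 (rent 1395≤2181, size 1598≥1577, walk score 63≥42).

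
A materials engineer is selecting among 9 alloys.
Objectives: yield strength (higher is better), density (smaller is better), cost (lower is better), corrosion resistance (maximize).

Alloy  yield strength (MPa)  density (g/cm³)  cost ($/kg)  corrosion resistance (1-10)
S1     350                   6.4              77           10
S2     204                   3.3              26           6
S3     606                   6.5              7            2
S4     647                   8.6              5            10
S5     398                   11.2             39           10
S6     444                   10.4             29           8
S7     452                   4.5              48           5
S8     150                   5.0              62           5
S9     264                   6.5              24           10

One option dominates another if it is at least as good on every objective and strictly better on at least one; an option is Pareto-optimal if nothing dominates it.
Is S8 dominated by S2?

Yes

S2 vs S8: yield strength 204≥150, density 3.3≤5.0, cost 26≤62, corrosion resistance 6≥5 — S2 is at least as good on every objective with at least one strict improvement.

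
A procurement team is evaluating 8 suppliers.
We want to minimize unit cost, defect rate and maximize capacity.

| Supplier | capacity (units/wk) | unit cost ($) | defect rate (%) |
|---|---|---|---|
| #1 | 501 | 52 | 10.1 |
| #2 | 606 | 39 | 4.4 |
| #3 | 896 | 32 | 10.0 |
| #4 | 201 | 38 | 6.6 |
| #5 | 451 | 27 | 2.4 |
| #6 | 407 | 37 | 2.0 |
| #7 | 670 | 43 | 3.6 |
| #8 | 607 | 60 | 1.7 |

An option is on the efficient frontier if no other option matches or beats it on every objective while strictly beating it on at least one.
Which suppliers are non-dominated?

#1: dominated by #2 (capacity 606≥501, unit cost 39≤52, defect rate 4.4≤10.1).
#2: not dominated.
#3: not dominated (best capacity).
#4: dominated by #5 (capacity 451≥201, unit cost 27≤38, defect rate 2.4≤6.6).
#5: not dominated (best unit cost).
#6: not dominated.
#7: not dominated.
#8: not dominated (best defect rate).

#2, #3, #5, #6, #7, #8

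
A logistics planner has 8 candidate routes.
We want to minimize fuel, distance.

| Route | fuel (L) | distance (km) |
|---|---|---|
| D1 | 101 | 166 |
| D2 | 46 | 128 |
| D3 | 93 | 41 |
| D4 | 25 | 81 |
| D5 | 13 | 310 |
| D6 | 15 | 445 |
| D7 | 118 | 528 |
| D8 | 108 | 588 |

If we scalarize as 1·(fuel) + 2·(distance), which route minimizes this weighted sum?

D1: 1·101 + 2·166 = 433
D2: 1·46 + 2·128 = 302
D3: 1·93 + 2·41 = 175
D4: 1·25 + 2·81 = 187
D5: 1·13 + 2·310 = 633
D6: 1·15 + 2·445 = 905
D7: 1·118 + 2·528 = 1174
D8: 1·108 + 2·588 = 1284
Lowest: D3 at 175.

D3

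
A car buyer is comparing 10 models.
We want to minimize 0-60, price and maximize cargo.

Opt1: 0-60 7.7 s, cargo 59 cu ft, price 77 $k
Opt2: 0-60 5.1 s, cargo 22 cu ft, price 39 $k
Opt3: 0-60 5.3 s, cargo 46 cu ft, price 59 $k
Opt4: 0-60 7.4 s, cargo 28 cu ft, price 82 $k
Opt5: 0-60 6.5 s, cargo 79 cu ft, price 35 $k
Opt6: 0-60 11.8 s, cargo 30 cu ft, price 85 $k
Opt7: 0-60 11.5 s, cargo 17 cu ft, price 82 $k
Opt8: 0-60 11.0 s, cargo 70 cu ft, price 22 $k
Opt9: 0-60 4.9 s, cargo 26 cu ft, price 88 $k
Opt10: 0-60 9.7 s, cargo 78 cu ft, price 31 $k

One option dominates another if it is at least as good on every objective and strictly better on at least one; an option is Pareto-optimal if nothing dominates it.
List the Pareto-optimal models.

Opt1: dominated by Opt5 (0-60 6.5≤7.7, cargo 79≥59, price 35≤77).
Opt2: not dominated.
Opt3: not dominated.
Opt4: dominated by Opt3 (0-60 5.3≤7.4, cargo 46≥28, price 59≤82).
Opt5: not dominated (best cargo).
Opt6: dominated by Opt1 (0-60 7.7≤11.8, cargo 59≥30, price 77≤85).
Opt7: dominated by Opt1 (0-60 7.7≤11.5, cargo 59≥17, price 77≤82).
Opt8: not dominated (best price).
Opt9: not dominated (best 0-60).
Opt10: not dominated.

Opt2, Opt3, Opt5, Opt8, Opt9, Opt10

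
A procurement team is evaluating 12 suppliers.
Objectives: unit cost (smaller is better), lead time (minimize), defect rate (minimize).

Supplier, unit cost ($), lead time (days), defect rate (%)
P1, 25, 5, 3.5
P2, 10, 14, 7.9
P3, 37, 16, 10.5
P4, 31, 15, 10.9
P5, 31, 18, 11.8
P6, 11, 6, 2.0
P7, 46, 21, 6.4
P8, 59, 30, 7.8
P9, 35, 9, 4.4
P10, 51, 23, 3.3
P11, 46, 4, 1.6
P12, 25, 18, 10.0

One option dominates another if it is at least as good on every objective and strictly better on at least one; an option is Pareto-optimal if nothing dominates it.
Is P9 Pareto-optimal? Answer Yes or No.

No

P1 vs P9: unit cost 25≤35, lead time 5≤9, defect rate 3.5≤4.4 — P1 is at least as good on every objective and strictly better on at least one, so P1 dominates P9.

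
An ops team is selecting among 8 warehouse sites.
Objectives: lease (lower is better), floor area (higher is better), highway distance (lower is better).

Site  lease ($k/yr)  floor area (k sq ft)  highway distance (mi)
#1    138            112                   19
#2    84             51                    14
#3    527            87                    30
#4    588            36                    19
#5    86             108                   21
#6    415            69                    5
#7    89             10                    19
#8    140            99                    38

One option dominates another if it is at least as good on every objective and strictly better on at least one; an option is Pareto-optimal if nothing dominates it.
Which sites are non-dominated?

#1, #2, #5, #6

#1: not dominated (best floor area).
#2: not dominated (best lease).
#3: dominated by #1 (lease 138≤527, floor area 112≥87, highway distance 19≤30).
#4: dominated by #1 (lease 138≤588, floor area 112≥36, highway distance 19≤19).
#5: not dominated.
#6: not dominated (best highway distance).
#7: dominated by #2 (lease 84≤89, floor area 51≥10, highway distance 14≤19).
#8: dominated by #1 (lease 138≤140, floor area 112≥99, highway distance 19≤38).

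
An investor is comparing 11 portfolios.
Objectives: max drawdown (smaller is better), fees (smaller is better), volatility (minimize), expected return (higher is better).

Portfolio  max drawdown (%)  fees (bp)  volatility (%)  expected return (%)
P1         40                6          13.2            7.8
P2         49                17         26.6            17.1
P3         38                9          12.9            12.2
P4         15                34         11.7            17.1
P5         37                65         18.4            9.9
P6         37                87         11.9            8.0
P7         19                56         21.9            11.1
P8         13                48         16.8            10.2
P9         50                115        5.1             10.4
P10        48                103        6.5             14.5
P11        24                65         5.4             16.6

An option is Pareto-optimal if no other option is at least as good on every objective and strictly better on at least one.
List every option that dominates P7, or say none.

P4

P4: max drawdown 15≤19, fees 34≤56, volatility 11.7≤21.9, expected return 17.1≥11.1 — dominates P7.
Others (P1, P2, P3, P5, P6, P8, P9, P10, P11) are each worse than P7 on at least one objective.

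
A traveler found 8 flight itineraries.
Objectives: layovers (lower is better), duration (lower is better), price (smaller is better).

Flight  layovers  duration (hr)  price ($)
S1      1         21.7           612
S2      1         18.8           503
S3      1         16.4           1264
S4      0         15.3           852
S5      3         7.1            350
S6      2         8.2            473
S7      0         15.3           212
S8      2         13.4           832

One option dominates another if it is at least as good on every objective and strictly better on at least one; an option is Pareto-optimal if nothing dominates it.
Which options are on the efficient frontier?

S1: dominated by S2 (layovers 1≤1, duration 18.8≤21.7, price 503≤612).
S2: dominated by S7 (layovers 0≤1, duration 15.3≤18.8, price 212≤503).
S3: dominated by S4 (layovers 0≤1, duration 15.3≤16.4, price 852≤1264).
S4: dominated by S7 (layovers 0≤0, duration 15.3≤15.3, price 212≤852).
S5: not dominated (best duration).
S6: not dominated.
S7: not dominated (best price).
S8: dominated by S6 (layovers 2≤2, duration 8.2≤13.4, price 473≤832).

S5, S6, S7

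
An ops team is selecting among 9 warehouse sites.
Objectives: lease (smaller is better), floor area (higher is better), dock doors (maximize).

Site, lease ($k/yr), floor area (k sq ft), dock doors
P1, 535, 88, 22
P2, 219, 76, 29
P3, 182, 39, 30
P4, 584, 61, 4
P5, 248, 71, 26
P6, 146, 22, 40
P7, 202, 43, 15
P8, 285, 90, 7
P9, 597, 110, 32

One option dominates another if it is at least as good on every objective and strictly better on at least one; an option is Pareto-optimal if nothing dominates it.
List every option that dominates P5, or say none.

P2

P2: lease 219≤248, floor area 76≥71, dock doors 29≥26 — dominates P5.
Others (P1, P3, P4, P6, P7, P8, P9) are each worse than P5 on at least one objective.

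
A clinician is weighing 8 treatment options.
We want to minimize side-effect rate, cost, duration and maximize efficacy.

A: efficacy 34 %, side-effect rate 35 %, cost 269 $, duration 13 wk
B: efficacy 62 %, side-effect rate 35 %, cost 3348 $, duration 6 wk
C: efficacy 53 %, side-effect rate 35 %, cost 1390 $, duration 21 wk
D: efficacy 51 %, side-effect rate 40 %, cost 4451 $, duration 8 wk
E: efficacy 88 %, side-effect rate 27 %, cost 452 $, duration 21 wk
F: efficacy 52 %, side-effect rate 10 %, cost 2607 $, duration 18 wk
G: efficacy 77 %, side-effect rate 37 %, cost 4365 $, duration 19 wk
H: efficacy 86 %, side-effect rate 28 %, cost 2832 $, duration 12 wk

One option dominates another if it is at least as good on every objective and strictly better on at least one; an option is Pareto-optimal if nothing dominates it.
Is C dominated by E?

E vs C: efficacy 88≥53, side-effect rate 27≤35, cost 452≤1390, duration 21≤21 — E is at least as good on every objective with at least one strict improvement.

Yes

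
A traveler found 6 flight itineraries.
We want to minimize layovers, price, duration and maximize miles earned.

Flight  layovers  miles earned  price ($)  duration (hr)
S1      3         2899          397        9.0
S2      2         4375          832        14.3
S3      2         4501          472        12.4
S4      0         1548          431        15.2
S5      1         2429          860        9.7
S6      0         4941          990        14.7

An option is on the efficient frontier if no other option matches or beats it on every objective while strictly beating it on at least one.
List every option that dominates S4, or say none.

none

S1: worse on layovers (3 vs 0).
S2: worse on layovers (2 vs 0).
S3: worse on layovers (2 vs 0).
S5: worse on layovers (1 vs 0).
S6: worse on price (990 vs 431).
No option dominates S4.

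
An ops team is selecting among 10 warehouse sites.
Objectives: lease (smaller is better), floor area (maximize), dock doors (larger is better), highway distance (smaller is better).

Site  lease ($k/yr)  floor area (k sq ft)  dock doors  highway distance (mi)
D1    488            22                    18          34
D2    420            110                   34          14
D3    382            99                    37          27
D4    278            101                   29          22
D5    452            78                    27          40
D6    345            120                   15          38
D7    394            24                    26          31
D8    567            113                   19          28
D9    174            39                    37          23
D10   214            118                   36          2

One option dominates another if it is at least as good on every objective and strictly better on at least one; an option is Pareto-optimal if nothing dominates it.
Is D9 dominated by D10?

D10 vs D9: D10 is worse on lease (214 vs 174), so it does not dominate D9.

No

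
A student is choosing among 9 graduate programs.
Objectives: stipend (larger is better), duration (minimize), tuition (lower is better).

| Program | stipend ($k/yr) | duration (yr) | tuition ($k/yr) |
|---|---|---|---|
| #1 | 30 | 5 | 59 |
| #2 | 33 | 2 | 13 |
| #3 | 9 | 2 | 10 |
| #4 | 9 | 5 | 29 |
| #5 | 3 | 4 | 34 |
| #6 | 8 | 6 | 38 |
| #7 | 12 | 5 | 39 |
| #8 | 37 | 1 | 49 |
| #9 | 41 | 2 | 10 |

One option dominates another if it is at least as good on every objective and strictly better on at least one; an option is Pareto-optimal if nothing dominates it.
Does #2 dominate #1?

#2 vs #1: stipend 33≥30, duration 2≤5, tuition 13≤59 — #2 is at least as good on every objective with at least one strict improvement.

Yes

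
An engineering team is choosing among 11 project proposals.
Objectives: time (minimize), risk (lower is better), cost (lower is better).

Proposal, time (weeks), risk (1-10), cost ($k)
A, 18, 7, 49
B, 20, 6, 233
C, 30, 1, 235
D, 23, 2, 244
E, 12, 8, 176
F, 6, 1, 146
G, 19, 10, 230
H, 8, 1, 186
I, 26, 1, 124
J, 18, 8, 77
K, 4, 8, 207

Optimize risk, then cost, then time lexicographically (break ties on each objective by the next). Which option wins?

I

First minimize risk: best is 1, kept {C, F, H, I}.
Then minimize cost: best is 124, kept {I}.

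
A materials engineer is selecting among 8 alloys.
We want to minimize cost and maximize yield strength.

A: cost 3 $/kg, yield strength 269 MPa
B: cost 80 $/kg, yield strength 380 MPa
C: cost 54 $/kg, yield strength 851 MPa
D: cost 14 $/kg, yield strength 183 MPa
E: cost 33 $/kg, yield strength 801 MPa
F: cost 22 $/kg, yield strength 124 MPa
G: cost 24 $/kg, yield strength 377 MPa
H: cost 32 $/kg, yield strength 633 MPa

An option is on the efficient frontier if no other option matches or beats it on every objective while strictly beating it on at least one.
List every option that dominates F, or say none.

A, D

A: cost 3≤22, yield strength 269≥124 — dominates F.
D: cost 14≤22, yield strength 183≥124 — dominates F.
Others (B, C, E, G, H) are each worse than F on at least one objective.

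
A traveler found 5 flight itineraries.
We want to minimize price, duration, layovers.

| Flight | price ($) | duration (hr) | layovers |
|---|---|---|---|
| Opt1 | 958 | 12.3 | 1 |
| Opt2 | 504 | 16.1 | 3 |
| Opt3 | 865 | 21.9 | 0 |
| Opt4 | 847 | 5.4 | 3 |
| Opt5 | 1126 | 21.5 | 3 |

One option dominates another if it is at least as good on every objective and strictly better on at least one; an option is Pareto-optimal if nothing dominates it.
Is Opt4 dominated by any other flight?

Opt1: worse on price (958 vs 847).
Opt2: worse on duration (16.1 vs 5.4).
Opt3: worse on price (865 vs 847).
Opt5: worse on price (1126 vs 847).
No option is at least as good as Opt4 on every objective and strictly better on one.

No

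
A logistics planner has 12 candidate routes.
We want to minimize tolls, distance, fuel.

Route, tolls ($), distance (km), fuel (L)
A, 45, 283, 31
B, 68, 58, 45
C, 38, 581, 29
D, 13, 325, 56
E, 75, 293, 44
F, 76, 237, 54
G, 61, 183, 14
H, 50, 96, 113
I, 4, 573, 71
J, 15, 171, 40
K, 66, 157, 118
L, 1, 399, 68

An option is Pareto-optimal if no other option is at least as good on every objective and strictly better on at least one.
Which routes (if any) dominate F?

B, G, J

B: tolls 68≤76, distance 58≤237, fuel 45≤54 — dominates F.
G: tolls 61≤76, distance 183≤237, fuel 14≤54 — dominates F.
J: tolls 15≤76, distance 171≤237, fuel 40≤54 — dominates F.
Others (A, C, D, E, H, I, K, L) are each worse than F on at least one objective.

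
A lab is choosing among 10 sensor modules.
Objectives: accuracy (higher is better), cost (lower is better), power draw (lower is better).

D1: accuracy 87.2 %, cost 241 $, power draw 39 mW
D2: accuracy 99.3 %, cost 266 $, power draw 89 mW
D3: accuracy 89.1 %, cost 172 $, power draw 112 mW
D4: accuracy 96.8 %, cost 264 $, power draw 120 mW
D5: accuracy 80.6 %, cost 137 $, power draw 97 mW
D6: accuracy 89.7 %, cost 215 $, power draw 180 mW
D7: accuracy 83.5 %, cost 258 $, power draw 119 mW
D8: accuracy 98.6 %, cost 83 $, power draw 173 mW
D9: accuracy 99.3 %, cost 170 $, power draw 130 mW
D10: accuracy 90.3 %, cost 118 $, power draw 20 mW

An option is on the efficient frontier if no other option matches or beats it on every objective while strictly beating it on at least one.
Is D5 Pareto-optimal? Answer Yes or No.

No

D10 vs D5: accuracy 90.3≥80.6, cost 118≤137, power draw 20≤97 — D10 is at least as good on every objective and strictly better on at least one, so D10 dominates D5.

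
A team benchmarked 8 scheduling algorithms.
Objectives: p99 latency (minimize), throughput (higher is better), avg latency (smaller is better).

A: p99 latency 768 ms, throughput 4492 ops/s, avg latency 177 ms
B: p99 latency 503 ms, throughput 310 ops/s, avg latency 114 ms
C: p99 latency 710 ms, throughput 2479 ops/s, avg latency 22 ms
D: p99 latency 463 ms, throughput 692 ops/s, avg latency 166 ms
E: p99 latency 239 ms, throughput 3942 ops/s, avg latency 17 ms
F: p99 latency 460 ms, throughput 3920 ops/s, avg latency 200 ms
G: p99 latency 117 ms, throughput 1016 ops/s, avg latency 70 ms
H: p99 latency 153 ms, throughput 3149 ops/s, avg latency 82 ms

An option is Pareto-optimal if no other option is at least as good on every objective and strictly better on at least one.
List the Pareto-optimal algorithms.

A, E, G, H

A: not dominated (best throughput).
B: dominated by E (p99 latency 239≤503, throughput 3942≥310, avg latency 17≤114).
C: dominated by E (p99 latency 239≤710, throughput 3942≥2479, avg latency 17≤22).
D: dominated by E (p99 latency 239≤463, throughput 3942≥692, avg latency 17≤166).
E: not dominated (best avg latency).
F: dominated by E (p99 latency 239≤460, throughput 3942≥3920, avg latency 17≤200).
G: not dominated (best p99 latency).
H: not dominated.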